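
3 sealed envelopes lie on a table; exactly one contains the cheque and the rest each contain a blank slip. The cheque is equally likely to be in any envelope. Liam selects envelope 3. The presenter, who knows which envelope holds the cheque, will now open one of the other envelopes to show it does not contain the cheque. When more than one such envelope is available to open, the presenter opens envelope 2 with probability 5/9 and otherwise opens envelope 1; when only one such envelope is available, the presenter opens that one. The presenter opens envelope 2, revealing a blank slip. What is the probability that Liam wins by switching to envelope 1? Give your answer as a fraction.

9/14

Apply Bayes' rule, conditioning on where the cheque actually is.
If it is in envelope 1 (prior 1/3): only envelope 2 is available, probability 1; weight (1/3)·1 = 1/3.
If it is in envelope 2 (prior 1/3): the presenter opened envelope 2, so this case is ruled out; weight (1/3)·0 = 0.
If it is in envelope 3 (prior 1/3): envelope 2 is available, opened with probability 5/9; weight (1/3)·(5/9) = 5/27.
The weights sum to 14/27.
So P(the cheque in envelope 1 | the presenter opened envelope 2) = (1/3) / (14/27) = 9/14.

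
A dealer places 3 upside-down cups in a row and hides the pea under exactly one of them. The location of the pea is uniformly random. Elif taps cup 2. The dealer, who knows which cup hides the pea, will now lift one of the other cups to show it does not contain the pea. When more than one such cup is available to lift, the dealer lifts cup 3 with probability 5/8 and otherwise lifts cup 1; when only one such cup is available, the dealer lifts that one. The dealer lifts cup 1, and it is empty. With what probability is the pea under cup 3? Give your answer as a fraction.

8/11

Apply Bayes' rule, conditioning on where the pea actually is.
If it is under cup 1 (prior 1/3): the dealer opened cup 1, so this case is ruled out; weight (1/3)·0 = 0.
If it is under cup 2 (prior 1/3): cup 3 is available but not opened, probability 3/8; weight (1/3)·(3/8) = 1/8.
If it is under cup 3 (prior 1/3): only cup 1 is available, probability 1; weight (1/3)·1 = 1/3.
The weights sum to 11/24.
So P(the pea under cup 3 | the dealer opened cup 1) = (1/3) / (11/24) = 8/11.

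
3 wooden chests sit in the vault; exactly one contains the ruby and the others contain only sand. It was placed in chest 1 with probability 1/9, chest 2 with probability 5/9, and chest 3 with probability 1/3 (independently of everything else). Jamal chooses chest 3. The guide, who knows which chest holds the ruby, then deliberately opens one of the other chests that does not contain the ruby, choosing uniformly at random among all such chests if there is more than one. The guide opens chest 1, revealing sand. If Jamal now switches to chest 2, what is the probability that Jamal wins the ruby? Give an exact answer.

Condition on the true location of the ruby.
If it is in chest 1 (prior 1/9): the guide opened chest 1, so this case is ruled out; weight (1/9)·0 = 0.
If it is in chest 2 (prior 5/9): the guide has no choice, probability 1; weight (5/9)·1 = 5/9.
If it is in chest 3 (prior 1/3): the guide has 2 equally likely choices, so probability 1/2; weight (1/3)·(1/2) = 1/6.
The weights sum to 13/18.
So P(the ruby in chest 2 | the guide opened chest 1) = (5/9) / (13/18) = 10/13.

10/13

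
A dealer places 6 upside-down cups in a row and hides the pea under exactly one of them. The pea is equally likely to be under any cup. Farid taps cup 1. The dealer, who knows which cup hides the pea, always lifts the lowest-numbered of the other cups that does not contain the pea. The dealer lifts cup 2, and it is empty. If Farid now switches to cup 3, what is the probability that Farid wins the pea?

1/5

Consider each possible location of the pea in turn.
If it is under any of cups 1, 3, 4, 5, and 6 (prior 1/6 each): cup 2 is the lowest-numbered option available, probability 1; weight (1/6)·1 = 1/6 each.
If it is under cup 2 (prior 1/6): the dealer opened cup 2, so this case is ruled out; weight (1/6)·0 = 0.
The weights sum to 5/6.
So P(the pea under cup 3 | the dealer opened cup 2) = (1/6) / (5/6) = 1/5.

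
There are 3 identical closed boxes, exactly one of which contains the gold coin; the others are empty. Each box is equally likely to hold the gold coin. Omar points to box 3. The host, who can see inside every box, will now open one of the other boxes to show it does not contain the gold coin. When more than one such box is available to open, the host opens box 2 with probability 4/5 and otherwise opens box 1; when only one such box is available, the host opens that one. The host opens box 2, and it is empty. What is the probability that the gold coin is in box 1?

Condition on the true location of the gold coin.
If it is in box 1 (prior 1/3): only box 2 is available, probability 1; weight (1/3)·1 = 1/3.
If it is in box 2 (prior 1/3): the host opened box 2, so this case is ruled out; weight (1/3)·0 = 0.
If it is in box 3 (prior 1/3): box 2 is available, opened with probability 4/5; weight (1/3)·(4/5) = 4/15.
The weights sum to 3/5.
So P(the gold coin in box 1 | the host opened box 2) = (1/3) / (3/5) = 5/9.

5/9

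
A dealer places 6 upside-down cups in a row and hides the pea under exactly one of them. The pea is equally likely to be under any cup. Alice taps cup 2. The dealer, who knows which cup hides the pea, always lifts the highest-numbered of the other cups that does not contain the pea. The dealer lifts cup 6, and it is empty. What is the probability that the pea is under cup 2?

Condition on the true location of the pea.
If it is under any of cups 1, 2, 3, 4, and 5 (prior 1/6 each): cup 6 is the highest-numbered option available, probability 1; weight (1/6)·1 = 1/6 each.
If it is under cup 6 (prior 1/6): the dealer opened cup 6, so this case is ruled out; weight (1/6)·0 = 0.
The weights sum to 5/6.
So P(the pea under cup 2 | the dealer opened cup 6) = (1/6) / (5/6) = 1/5.

1/5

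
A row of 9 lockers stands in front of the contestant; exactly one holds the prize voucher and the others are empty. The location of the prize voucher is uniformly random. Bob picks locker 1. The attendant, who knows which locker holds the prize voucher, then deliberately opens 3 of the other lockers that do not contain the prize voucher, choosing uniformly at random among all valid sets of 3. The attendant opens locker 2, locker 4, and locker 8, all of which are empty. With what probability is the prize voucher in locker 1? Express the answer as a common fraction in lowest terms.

1/9

Condition on the true location of the prize voucher.
If it is in locker 1 (prior 1/9): the attendant has 56 equally likely choices, so probability 1/56; weight (1/9)·(1/56) = 1/504.
If it is in any of lockers 2, 4, and 8 (prior 1/9 each): that locker was opened and seen not to hold the prize — ruled out; weight (1/9)·0 = 0 each.
If it is in any of lockers 3, 5, 6, 7, and 9 (prior 1/9 each): the attendant has 35 equally likely choices, so probability 1/35; weight (1/9)·(1/35) = 1/315 each.
The weights sum to 1/56.
So P(the prize voucher in locker 1 | the attendant opened locker 2, locker 4, and locker 8) = (1/504) / (1/56) = 1/9.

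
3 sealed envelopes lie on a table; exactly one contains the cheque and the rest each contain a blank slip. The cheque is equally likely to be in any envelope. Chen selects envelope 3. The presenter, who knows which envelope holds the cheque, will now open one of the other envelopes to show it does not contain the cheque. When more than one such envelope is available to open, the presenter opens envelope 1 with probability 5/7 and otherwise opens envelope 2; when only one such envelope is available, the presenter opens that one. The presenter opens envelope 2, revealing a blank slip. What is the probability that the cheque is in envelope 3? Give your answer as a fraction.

2/9

Apply Bayes' rule, conditioning on where the cheque actually is.
If it is in envelope 1 (prior 1/3): only envelope 2 is available, probability 1; weight (1/3)·1 = 1/3.
If it is in envelope 2 (prior 1/3): the presenter opened envelope 2, so this case is ruled out; weight (1/3)·0 = 0.
If it is in envelope 3 (prior 1/3): envelope 1 is available but not opened, probability 2/7; weight (1/3)·(2/7) = 2/21.
The weights sum to 3/7.
So P(the cheque in envelope 3 | the presenter opened envelope 2) = (2/21) / (3/7) = 2/9.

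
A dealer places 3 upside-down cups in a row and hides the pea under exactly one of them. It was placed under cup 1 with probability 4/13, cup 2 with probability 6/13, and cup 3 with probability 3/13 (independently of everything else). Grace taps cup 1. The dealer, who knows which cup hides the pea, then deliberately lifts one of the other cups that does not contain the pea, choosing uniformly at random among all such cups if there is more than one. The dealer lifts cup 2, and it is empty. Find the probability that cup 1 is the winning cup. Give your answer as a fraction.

2/5

Consider each possible location of the pea in turn.
If it is under cup 1 (prior 4/13): the dealer has 2 equally likely choices, so probability 1/2; weight (4/13)·(1/2) = 2/13.
If it is under cup 2 (prior 6/13): the dealer opened cup 2, so this case is ruled out; weight (6/13)·0 = 0.
If it is under cup 3 (prior 3/13): the dealer has no choice, probability 1; weight (3/13)·1 = 3/13.
The weights sum to 5/13.
So P(the pea under cup 1 | the dealer opened cup 2) = (2/13) / (5/13) = 2/5.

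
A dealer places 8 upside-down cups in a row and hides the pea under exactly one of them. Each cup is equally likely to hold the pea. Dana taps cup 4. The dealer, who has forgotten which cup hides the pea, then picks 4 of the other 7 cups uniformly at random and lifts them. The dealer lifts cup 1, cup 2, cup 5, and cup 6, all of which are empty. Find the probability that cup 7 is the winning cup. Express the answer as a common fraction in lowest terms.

Apply Bayes' rule, conditioning on where the pea actually is.
If it is under any of cups 1, 2, 5, and 6 (prior 1/8 each): that cup was opened and seen not to hold the prize — ruled out; weight (1/8)·0 = 0 each.
If it is under any of cups 3, 4, 7, and 8 (prior 1/8 each): the dealer picks exactly this set with probability 1/35 regardless, and none is the prize; weight (1/8)·(1/35) = 1/280 each.
The weights sum to 1/70.
So P(the pea under cup 7 | the dealer opened cup 1, cup 2, cup 5, and cup 6) = (1/280) / (1/70) = 1/4.

1/4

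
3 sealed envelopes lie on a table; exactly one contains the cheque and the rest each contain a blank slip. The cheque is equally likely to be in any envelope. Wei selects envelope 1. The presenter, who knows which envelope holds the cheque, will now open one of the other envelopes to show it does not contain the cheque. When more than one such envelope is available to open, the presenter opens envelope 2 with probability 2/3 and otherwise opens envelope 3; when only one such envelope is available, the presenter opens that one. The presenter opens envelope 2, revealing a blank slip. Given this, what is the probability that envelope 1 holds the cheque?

2/5

Condition on the true location of the cheque.
If it is in envelope 1 (prior 1/3): envelope 2 is available, opened with probability 2/3; weight (1/3)·(2/3) = 2/9.
If it is in envelope 2 (prior 1/3): the presenter opened envelope 2, so this case is ruled out; weight (1/3)·0 = 0.
If it is in envelope 3 (prior 1/3): only envelope 2 is available, probability 1; weight (1/3)·1 = 1/3.
The weights sum to 5/9.
So P(the cheque in envelope 1 | the presenter opened envelope 2) = (2/9) / (5/9) = 2/5.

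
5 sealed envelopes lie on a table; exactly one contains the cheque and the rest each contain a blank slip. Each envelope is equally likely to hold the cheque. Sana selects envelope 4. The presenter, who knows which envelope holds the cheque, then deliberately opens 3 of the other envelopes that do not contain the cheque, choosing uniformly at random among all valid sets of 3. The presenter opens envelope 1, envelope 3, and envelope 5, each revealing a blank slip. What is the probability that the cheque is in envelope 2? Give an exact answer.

4/5

Condition on the true location of the cheque.
If it is in any of envelopes 1, 3, and 5 (prior 1/5 each): that envelope was opened and seen not to hold the prize — ruled out; weight (1/5)·0 = 0 each.
If it is in envelope 2 (prior 1/5): the presenter has no choice, probability 1; weight (1/5)·1 = 1/5.
If it is in envelope 4 (prior 1/5): the presenter has 4 equally likely choices, so probability 1/4; weight (1/5)·(1/4) = 1/20.
The weights sum to 1/4.
So P(the cheque in envelope 2 | the presenter opened envelope 1, envelope 3, and envelope 5) = (1/5) / (1/4) = 4/5.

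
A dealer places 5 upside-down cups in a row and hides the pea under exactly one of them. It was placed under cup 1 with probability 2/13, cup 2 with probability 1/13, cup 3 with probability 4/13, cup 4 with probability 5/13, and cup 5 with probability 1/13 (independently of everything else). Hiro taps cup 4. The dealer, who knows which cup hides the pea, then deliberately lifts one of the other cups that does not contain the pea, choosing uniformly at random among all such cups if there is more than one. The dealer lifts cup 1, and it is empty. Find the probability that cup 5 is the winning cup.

Condition on the true location of the pea.
If it is under cup 1 (prior 2/13): the dealer opened cup 1, so this case is ruled out; weight (2/13)·0 = 0.
If it is under either of cups 2 and 5 (prior 1/13 each): the dealer has 3 equally likely choices, so probability 1/3; weight (1/13)·(1/3) = 1/39 each.
If it is under cup 3 (prior 4/13): the dealer has 3 equally likely choices, so probability 1/3; weight (4/13)·(1/3) = 4/39.
If it is under cup 4 (prior 5/13): the dealer has 4 equally likely choices, so probability 1/4; weight (5/13)·(1/4) = 5/52.
The weights sum to 1/4.
So P(the pea under cup 5 | the dealer opened cup 1) = (1/39) / (1/4) = 4/39.

4/39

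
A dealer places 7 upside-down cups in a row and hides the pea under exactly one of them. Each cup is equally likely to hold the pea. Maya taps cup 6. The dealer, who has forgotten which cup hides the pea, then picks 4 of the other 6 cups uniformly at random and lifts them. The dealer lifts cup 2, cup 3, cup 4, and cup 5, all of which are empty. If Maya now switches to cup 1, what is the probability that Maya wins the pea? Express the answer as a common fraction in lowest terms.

1/3

Apply Bayes' rule, conditioning on where the pea actually is.
If it is under any of cups 1, 6, and 7 (prior 1/7 each): the dealer picks exactly this set with probability 1/15 regardless, and none is the prize; weight (1/7)·(1/15) = 1/105 each.
If it is under any of cups 2, 3, 4, and 5 (prior 1/7 each): that cup was opened and seen not to hold the prize — ruled out; weight (1/7)·0 = 0 each.
The weights sum to 1/35.
So P(the pea under cup 1 | the dealer opened cup 2, cup 3, cup 4, and cup 5) = (1/105) / (1/35) = 1/3.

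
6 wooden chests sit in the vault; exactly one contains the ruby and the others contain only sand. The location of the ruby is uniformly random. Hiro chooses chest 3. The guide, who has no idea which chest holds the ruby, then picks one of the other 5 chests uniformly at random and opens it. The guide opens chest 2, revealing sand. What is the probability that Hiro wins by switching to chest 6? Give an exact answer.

Because the guide chose which chest to open without knowing where the ruby is, the choice is independent of the prize location. Learning that chest 2 does not hold the ruby simply rules out that one location and leaves the remaining 5 chests still equally likely by symmetry.
So P(the ruby in chest 6) = 1/5.

1/5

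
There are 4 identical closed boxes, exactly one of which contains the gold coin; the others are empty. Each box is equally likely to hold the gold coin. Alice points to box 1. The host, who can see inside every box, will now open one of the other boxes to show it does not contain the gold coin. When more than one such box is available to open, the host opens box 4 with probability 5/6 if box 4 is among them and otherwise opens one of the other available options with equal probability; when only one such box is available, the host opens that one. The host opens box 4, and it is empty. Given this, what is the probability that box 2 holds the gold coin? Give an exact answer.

1/3

Consider each possible location of the gold coin in turn.
If it is in any of boxes 1, 2, and 3 (prior 1/4 each): box 4 is available, opened with probability 5/6; weight (1/4)·(5/6) = 5/24 each.
If it is in box 4 (prior 1/4): the host opened box 4, so this case is ruled out; weight (1/4)·0 = 0.
The weights sum to 5/8.
So P(the gold coin in box 2 | the host opened box 4) = (5/24) / (5/8) = 1/3.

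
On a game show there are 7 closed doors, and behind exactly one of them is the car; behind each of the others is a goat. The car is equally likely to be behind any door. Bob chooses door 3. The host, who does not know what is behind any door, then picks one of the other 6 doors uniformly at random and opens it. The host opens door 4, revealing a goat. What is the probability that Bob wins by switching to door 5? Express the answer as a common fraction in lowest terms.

Apply Bayes' rule, conditioning on where the car actually is.
If it is behind any of doors 1, 2, 3, 5, 6, and 7 (prior 1/7 each): the host picks door 4 with probability 1/6 regardless, and it is not the prize; weight (1/7)·(1/6) = 1/42 each.
If it is behind door 4 (prior 1/7): the host opened door 4, so this case is ruled out; weight (1/7)·0 = 0.
The weights sum to 1/7.
So P(the car behind door 5 | the host opened door 4) = (1/42) / (1/7) = 1/6.

1/6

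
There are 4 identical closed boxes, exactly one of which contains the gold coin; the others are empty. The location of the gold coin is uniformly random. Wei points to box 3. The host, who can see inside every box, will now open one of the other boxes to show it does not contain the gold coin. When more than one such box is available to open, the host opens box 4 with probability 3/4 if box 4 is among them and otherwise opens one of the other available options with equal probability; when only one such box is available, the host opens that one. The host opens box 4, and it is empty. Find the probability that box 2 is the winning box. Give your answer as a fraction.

Consider each possible location of the gold coin in turn.
If it is in any of boxes 1, 2, and 3 (prior 1/4 each): box 4 is available, opened with probability 3/4; weight (1/4)·(3/4) = 3/16 each.
If it is in box 4 (prior 1/4): the host opened box 4, so this case is ruled out; weight (1/4)·0 = 0.
The weights sum to 9/16.
So P(the gold coin in box 2 | the host opened box 4) = (3/16) / (9/16) = 1/3.

1/3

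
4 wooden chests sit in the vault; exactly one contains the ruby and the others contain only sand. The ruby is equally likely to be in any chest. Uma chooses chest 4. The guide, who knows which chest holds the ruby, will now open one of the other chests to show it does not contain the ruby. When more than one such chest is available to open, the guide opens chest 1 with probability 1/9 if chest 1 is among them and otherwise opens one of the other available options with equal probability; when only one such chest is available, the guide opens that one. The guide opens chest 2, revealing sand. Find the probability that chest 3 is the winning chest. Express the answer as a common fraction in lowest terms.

16/33

Consider each possible location of the ruby in turn.
If it is in chest 1 (prior 1/4): chest 1 holds the prize so is unavailable; the guide chooses uniformly among the 2 others, probability 1/2; weight (1/4)·(1/2) = 1/8.
If it is in chest 2 (prior 1/4): the guide opened chest 2, so this case is ruled out; weight (1/4)·0 = 0.
If it is in chest 3 (prior 1/4): chest 1 is available but not opened, probability 8/9; weight (1/4)·(8/9) = 2/9.
If it is in chest 4 (prior 1/4): chest 1 is available but not opened; chest 2 gets probability (1 − 1/9)/2 = 4/9; weight (1/4)·(4/9) = 1/9.
The weights sum to 11/24.
So P(the ruby in chest 3 | the guide opened chest 2) = (2/9) / (11/24) = 16/33.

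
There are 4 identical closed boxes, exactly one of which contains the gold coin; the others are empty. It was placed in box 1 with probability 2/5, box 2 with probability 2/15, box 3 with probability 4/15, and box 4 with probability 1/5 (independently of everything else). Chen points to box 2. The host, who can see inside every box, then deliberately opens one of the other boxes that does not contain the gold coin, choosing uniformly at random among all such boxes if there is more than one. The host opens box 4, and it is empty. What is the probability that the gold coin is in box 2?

Apply Bayes' rule, conditioning on where the gold coin actually is.
If it is in box 1 (prior 2/5): the host has 2 equally likely choices, so probability 1/2; weight (2/5)·(1/2) = 1/5.
If it is in box 2 (prior 2/15): the host has 3 equally likely choices, so probability 1/3; weight (2/15)·(1/3) = 2/45.
If it is in box 3 (prior 4/15): the host has 2 equally likely choices, so probability 1/2; weight (4/15)·(1/2) = 2/15.
If it is in box 4 (prior 1/5): the host opened box 4, so this case is ruled out; weight (1/5)·0 = 0.
The weights sum to 17/45.
So P(the gold coin in box 2 | the host opened box 4) = (2/45) / (17/45) = 2/17.

2/17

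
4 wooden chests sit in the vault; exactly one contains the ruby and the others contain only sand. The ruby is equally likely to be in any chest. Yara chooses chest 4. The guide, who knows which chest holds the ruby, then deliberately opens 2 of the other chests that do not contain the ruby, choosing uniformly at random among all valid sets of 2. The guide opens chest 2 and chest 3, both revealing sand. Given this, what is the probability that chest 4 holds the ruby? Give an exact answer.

Consider each possible location of the ruby in turn.
If it is in chest 1 (prior 1/4): the guide has no choice, probability 1; weight (1/4)·1 = 1/4.
If it is in either of chests 2 and 3 (prior 1/4 each): that chest was opened and seen not to hold the prize — ruled out; weight (1/4)·0 = 0 each.
If it is in chest 4 (prior 1/4): the guide has 3 equally likely choices, so probability 1/3; weight (1/4)·(1/3) = 1/12.
The weights sum to 1/3.
So P(the ruby in chest 4 | the guide opened chest 2 and chest 3) = (1/12) / (1/3) = 1/4.

1/4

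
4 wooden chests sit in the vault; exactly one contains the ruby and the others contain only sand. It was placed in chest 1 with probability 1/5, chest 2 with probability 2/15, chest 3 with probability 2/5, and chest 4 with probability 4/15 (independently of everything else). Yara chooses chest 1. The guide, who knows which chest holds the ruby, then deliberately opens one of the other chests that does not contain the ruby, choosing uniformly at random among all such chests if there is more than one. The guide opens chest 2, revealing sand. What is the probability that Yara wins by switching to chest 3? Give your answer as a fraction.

1/2

Apply Bayes' rule, conditioning on where the ruby actually is.
If it is in chest 1 (prior 1/5): the guide has 3 equally likely choices, so probability 1/3; weight (1/5)·(1/3) = 1/15.
If it is in chest 2 (prior 2/15): the guide opened chest 2, so this case is ruled out; weight (2/15)·0 = 0.
If it is in chest 3 (prior 2/5): the guide has 2 equally likely choices, so probability 1/2; weight (2/5)·(1/2) = 1/5.
If it is in chest 4 (prior 4/15): the guide has 2 equally likely choices, so probability 1/2; weight (4/15)·(1/2) = 2/15.
The weights sum to 2/5.
So P(the ruby in chest 3 | the guide opened chest 2) = (1/5) / (2/5) = 1/2.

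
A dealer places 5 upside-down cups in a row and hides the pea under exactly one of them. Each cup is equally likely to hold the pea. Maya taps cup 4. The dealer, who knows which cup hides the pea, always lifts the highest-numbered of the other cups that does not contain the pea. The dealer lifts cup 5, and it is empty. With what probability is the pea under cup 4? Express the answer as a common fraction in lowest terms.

Condition on the true location of the pea.
If it is under any of cups 1, 2, 3, and 4 (prior 1/5 each): cup 5 is the highest-numbered option available, probability 1; weight (1/5)·1 = 1/5 each.
If it is under cup 5 (prior 1/5): the dealer opened cup 5, so this case is ruled out; weight (1/5)·0 = 0.
The weights sum to 4/5.
So P(the pea under cup 4 | the dealer opened cup 5) = (1/5) / (4/5) = 1/4.

1/4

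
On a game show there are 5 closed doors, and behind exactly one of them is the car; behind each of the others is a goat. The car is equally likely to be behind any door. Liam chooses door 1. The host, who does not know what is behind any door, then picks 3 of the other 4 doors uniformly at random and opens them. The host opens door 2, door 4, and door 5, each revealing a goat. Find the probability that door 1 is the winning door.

1/2

Because the host chose which doors to open without knowing where the car is, the choice is independent of the prize location. Learning that none of the 3 opened doors holds the car simply rules out those 3 locations and leaves the remaining 2 doors still equally likely by symmetry.
So P(the car behind door 1) = 1/2.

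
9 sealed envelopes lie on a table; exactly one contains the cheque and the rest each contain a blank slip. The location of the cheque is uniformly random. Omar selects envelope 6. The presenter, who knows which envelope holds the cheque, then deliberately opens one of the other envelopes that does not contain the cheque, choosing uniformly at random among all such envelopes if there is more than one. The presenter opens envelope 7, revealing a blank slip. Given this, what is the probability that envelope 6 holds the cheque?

Condition on the true location of the cheque.
If it is in any of envelopes 1, 2, 3, 4, 5, 8, and 9 (prior 1/9 each): the presenter has 7 equally likely choices, so probability 1/7; weight (1/9)·(1/7) = 1/63 each.
If it is in envelope 6 (prior 1/9): the presenter has 8 equally likely choices, so probability 1/8; weight (1/9)·(1/8) = 1/72.
If it is in envelope 7 (prior 1/9): the presenter opened envelope 7, so this case is ruled out; weight (1/9)·0 = 0.
The weights sum to 1/8.
So P(the cheque in envelope 6 | the presenter opened envelope 7) = (1/72) / (1/8) = 1/9.

1/9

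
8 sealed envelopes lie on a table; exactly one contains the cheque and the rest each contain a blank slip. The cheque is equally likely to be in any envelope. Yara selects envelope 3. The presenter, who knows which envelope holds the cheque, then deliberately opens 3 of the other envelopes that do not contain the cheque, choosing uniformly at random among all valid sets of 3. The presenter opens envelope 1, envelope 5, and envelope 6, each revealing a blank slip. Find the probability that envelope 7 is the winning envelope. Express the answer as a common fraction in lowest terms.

7/32

Consider each possible location of the cheque in turn.
If it is in any of envelopes 1, 5, and 6 (prior 1/8 each): that envelope was opened and seen not to hold the prize — ruled out; weight (1/8)·0 = 0 each.
If it is in any of envelopes 2, 4, 7, and 8 (prior 1/8 each): the presenter has 20 equally likely choices, so probability 1/20; weight (1/8)·(1/20) = 1/160 each.
If it is in envelope 3 (prior 1/8): the presenter has 35 equally likely choices, so probability 1/35; weight (1/8)·(1/35) = 1/280.
The weights sum to 1/35.
So P(the cheque in envelope 7 | the presenter opened envelope 1, envelope 5, and envelope 6) = (1/160) / (1/35) = 7/32.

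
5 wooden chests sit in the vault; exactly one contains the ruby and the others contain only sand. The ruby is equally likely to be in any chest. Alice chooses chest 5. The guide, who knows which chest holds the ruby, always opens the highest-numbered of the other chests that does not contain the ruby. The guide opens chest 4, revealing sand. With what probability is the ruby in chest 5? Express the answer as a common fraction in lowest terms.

1/4

Condition on the true location of the ruby.
If it is in any of chests 1, 2, 3, and 5 (prior 1/5 each): chest 4 is the highest-numbered option available, probability 1; weight (1/5)·1 = 1/5 each.
If it is in chest 4 (prior 1/5): the guide opened chest 4, so this case is ruled out; weight (1/5)·0 = 0.
The weights sum to 4/5.
So P(the ruby in chest 5 | the guide opened chest 4) = (1/5) / (4/5) = 1/4.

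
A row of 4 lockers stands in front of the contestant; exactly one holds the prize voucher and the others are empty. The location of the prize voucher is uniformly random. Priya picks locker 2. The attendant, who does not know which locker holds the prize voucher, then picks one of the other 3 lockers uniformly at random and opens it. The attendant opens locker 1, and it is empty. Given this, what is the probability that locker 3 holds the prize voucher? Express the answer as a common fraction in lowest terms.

Apply Bayes' rule, conditioning on where the prize voucher actually is.
If it is in locker 1 (prior 1/4): the attendant opened locker 1, so this case is ruled out; weight (1/4)·0 = 0.
If it is in any of lockers 2, 3, and 4 (prior 1/4 each): the attendant picks locker 1 with probability 1/3 regardless, and it is not the prize; weight (1/4)·(1/3) = 1/12 each.
The weights sum to 1/4.
So P(the prize voucher in locker 3 | the attendant opened locker 1) = (1/12) / (1/4) = 1/3.

1/3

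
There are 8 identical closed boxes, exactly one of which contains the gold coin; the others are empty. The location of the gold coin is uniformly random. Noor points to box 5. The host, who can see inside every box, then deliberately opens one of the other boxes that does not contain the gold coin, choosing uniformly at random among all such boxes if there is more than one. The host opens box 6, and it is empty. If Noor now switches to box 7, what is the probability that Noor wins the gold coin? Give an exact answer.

Apply Bayes' rule, conditioning on where the gold coin actually is.
If it is in any of boxes 1, 2, 3, 4, 7, and 8 (prior 1/8 each): the host has 6 equally likely choices, so probability 1/6; weight (1/8)·(1/6) = 1/48 each.
If it is in box 5 (prior 1/8): the host has 7 equally likely choices, so probability 1/7; weight (1/8)·(1/7) = 1/56.
If it is in box 6 (prior 1/8): the host opened box 6, so this case is ruled out; weight (1/8)·0 = 0.
The weights sum to 1/7.
So P(the gold coin in box 7 | the host opened box 6) = (1/48) / (1/7) = 7/48.

7/48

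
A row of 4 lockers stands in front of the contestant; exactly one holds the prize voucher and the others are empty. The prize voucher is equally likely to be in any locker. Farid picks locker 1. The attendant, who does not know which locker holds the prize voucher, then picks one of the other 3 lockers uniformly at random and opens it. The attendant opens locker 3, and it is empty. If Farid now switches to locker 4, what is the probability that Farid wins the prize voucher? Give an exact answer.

1/3

Apply Bayes' rule, conditioning on where the prize voucher actually is.
If it is in any of lockers 1, 2, and 4 (prior 1/4 each): the attendant picks locker 3 with probability 1/3 regardless, and it is not the prize; weight (1/4)·(1/3) = 1/12 each.
If it is in locker 3 (prior 1/4): the attendant opened locker 3, so this case is ruled out; weight (1/4)·0 = 0.
The weights sum to 1/4.
So P(the prize voucher in locker 4 | the attendant opened locker 3) = (1/12) / (1/4) = 1/3.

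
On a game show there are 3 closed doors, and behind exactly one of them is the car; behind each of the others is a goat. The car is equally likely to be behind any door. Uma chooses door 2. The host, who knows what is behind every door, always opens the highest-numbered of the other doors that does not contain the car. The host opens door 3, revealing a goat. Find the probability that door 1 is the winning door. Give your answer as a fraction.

1/2

Apply Bayes' rule, conditioning on where the car actually is.
If it is behind either of doors 1 and 2 (prior 1/3 each): door 3 is the highest-numbered option available, probability 1; weight (1/3)·1 = 1/3 each.
If it is behind door 3 (prior 1/3): the host opened door 3, so this case is ruled out; weight (1/3)·0 = 0.
The weights sum to 2/3.
So P(the car behind door 1 | the host opened door 3) = (1/3) / (2/3) = 1/2.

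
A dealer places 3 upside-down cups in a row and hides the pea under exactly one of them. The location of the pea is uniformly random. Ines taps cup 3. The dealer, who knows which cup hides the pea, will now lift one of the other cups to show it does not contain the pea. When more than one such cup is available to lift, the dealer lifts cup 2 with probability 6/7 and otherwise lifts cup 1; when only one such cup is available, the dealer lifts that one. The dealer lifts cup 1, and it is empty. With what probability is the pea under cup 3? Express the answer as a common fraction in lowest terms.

1/8

Apply Bayes' rule, conditioning on where the pea actually is.
If it is under cup 1 (prior 1/3): the dealer opened cup 1, so this case is ruled out; weight (1/3)·0 = 0.
If it is under cup 2 (prior 1/3): only cup 1 is available, probability 1; weight (1/3)·1 = 1/3.
If it is under cup 3 (prior 1/3): cup 2 is available but not opened, probability 1/7; weight (1/3)·(1/7) = 1/21.
The weights sum to 8/21.
So P(the pea under cup 3 | the dealer opened cup 1) = (1/21) / (8/21) = 1/8.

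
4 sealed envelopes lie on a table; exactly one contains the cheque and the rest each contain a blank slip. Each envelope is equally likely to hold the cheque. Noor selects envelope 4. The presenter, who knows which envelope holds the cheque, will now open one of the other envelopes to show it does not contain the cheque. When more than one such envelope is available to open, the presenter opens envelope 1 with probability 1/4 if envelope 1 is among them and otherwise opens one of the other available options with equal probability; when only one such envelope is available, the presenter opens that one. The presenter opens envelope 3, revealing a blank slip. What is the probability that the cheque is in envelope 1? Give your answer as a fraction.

4/13

Condition on the true location of the cheque.
If it is in envelope 1 (prior 1/4): envelope 1 holds the prize so is unavailable; the presenter chooses uniformly among the 2 others, probability 1/2; weight (1/4)·(1/2) = 1/8.
If it is in envelope 2 (prior 1/4): envelope 1 is available but not opened, probability 3/4; weight (1/4)·(3/4) = 3/16.
If it is in envelope 3 (prior 1/4): the presenter opened envelope 3, so this case is ruled out; weight (1/4)·0 = 0.
If it is in envelope 4 (prior 1/4): envelope 1 is available but not opened; envelope 3 gets probability (1 − 1/4)/2 = 3/8; weight (1/4)·(3/8) = 3/32.
The weights sum to 13/32.
So P(the cheque in envelope 1 | the presenter opened envelope 3) = (1/8) / (13/32) = 4/13.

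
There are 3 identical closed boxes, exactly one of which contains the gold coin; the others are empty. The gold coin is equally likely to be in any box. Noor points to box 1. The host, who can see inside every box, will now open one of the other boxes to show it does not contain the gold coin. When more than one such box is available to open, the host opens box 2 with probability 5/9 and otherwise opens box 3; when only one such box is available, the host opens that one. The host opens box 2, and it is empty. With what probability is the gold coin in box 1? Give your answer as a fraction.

Consider each possible location of the gold coin in turn.
If it is in box 1 (prior 1/3): box 2 is available, opened with probability 5/9; weight (1/3)·(5/9) = 5/27.
If it is in box 2 (prior 1/3): the host opened box 2, so this case is ruled out; weight (1/3)·0 = 0.
If it is in box 3 (prior 1/3): only box 2 is available, probability 1; weight (1/3)·1 = 1/3.
The weights sum to 14/27.
So P(the gold coin in box 1 | the host opened box 2) = (5/27) / (14/27) = 5/14.

5/14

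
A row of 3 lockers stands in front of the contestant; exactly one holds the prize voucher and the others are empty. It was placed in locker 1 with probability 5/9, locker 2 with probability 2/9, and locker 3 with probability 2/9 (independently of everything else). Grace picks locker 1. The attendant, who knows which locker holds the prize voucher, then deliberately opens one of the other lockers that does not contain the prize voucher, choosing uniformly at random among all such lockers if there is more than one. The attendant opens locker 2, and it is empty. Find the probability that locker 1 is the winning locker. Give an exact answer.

Consider each possible location of the prize voucher in turn.
If it is in locker 1 (prior 5/9): the attendant has 2 equally likely choices, so probability 1/2; weight (5/9)·(1/2) = 5/18.
If it is in locker 2 (prior 2/9): the attendant opened locker 2, so this case is ruled out; weight (2/9)·0 = 0.
If it is in locker 3 (prior 2/9): the attendant has no choice, probability 1; weight (2/9)·1 = 2/9.
The weights sum to 1/2.
So P(the prize voucher in locker 1 | the attendant opened locker 2) = (5/18) / (1/2) = 5/9.

5/9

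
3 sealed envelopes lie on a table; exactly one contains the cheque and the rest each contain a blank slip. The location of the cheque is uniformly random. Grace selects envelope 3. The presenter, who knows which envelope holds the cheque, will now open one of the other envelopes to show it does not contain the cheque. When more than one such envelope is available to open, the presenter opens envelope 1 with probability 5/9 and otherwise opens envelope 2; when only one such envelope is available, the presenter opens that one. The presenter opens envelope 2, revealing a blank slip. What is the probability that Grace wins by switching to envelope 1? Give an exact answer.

9/13

Condition on the true location of the cheque.
If it is in envelope 1 (prior 1/3): only envelope 2 is available, probability 1; weight (1/3)·1 = 1/3.
If it is in envelope 2 (prior 1/3): the presenter opened envelope 2, so this case is ruled out; weight (1/3)·0 = 0.
If it is in envelope 3 (prior 1/3): envelope 1 is available but not opened, probability 4/9; weight (1/3)·(4/9) = 4/27.
The weights sum to 13/27.
So P(the cheque in envelope 1 | the presenter opened envelope 2) = (1/3) / (13/27) = 9/13.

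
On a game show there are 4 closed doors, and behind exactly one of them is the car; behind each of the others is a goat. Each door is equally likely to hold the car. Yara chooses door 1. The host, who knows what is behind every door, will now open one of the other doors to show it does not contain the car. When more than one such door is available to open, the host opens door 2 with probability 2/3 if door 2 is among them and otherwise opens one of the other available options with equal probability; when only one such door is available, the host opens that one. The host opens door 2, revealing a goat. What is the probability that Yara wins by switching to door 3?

1/3

Consider each possible location of the car in turn.
If it is behind any of doors 1, 3, and 4 (prior 1/4 each): door 2 is available, opened with probability 2/3; weight (1/4)·(2/3) = 1/6 each.
If it is behind door 2 (prior 1/4): the host opened door 2, so this case is ruled out; weight (1/4)·0 = 0.
The weights sum to 1/2.
So P(the car behind door 3 | the host opened door 2) = (1/6) / (1/2) = 1/3.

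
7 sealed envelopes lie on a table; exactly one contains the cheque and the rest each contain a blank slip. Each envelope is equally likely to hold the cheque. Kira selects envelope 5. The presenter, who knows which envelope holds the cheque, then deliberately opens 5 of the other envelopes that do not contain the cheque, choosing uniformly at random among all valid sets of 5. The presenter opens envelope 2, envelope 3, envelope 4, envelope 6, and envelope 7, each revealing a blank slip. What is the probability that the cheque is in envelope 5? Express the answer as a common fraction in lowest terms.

1/7

Apply Bayes' rule, conditioning on where the cheque actually is.
If it is in envelope 1 (prior 1/7): the presenter has no choice, probability 1; weight (1/7)·1 = 1/7.
If it is in any of envelopes 2, 3, 4, 6, and 7 (prior 1/7 each): that envelope was opened and seen not to hold the prize — ruled out; weight (1/7)·0 = 0 each.
If it is in envelope 5 (prior 1/7): the presenter has 6 equally likely choices, so probability 1/6; weight (1/7)·(1/6) = 1/42.
The weights sum to 1/6.
So P(the cheque in envelope 5 | the presenter opened envelope 2, envelope 3, envelope 4, envelope 6, and envelope 7) = (1/42) / (1/6) = 1/7.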